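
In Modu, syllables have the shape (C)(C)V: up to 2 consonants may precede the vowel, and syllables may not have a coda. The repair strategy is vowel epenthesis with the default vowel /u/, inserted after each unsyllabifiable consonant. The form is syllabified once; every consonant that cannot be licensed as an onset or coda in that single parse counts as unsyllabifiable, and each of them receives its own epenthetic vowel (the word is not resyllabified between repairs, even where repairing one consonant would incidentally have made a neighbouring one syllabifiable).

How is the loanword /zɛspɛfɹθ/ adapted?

Syllabifying with onset maximization leaves /f/, /ɹ/, /θ/ stranded (no codas are permitted; onsets may contain at most 2 consonants).
Epenthesis after each stranded consonant: /f/ → /fu/, /ɹ/ → /ɹu/, /θ/ → /θu/.

zɛspɛfuɹuθu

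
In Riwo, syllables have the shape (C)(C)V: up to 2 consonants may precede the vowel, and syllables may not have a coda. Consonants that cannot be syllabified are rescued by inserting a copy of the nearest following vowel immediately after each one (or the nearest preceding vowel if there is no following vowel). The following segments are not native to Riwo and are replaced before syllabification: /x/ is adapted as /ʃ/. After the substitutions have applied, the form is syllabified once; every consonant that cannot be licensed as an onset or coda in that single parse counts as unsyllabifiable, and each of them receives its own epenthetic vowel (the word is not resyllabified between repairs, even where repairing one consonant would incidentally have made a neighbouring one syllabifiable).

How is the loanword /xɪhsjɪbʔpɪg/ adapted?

ʃɪhɪsjɪbɪʔpɪgɪ

Substitution: /x/ → /ʃ/, giving /ʃɪhsjɪbʔpɪg/.
The consonants /h/, /b/, /g/ cannot be parsed into a legal (C)(C)V syllable (no codas are permitted; onsets may contain at most 2 consonants).
Inserting the epenthetic vowel yields /h/ → /hɪ/, /b/ → /bɪ/, /g/ → /gɪ/.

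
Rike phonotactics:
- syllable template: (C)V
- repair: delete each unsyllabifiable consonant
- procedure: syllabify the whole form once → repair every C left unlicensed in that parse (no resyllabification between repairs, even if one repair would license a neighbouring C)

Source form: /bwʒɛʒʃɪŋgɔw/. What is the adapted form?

ʒɛʃɪgɔ

Under (C)V, the unsyllabifiable consonants are /b/, /w/, /ʒ/, /ŋ/, /w/ (no codas are permitted; onsets are limited to one consonant).
Each unlicensed consonant is deleted: /b/, /w/, /ʒ/, /ŋ/, /w/.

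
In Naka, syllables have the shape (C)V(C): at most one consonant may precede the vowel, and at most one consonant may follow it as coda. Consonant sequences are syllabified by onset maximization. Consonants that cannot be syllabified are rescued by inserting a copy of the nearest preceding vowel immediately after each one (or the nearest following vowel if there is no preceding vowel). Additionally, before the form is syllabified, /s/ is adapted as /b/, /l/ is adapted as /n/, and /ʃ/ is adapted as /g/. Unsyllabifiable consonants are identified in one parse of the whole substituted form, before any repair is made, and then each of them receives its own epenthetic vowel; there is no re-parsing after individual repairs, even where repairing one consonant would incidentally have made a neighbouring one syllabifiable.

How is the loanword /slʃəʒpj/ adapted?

bənəgəʒpəjə

Substitution: /s/ → /b/, /l/ → /n/, /ʃ/ → /g/, giving /bngəʒpj/.
The consonants /b/, /n/, /p/, /j/ cannot be parsed into a legal (C)V(C) syllable (at most one coda consonant is licensed; onsets are limited to one consonant).
Epenthesis after each stranded consonant: /b/ → /bə/, /n/ → /nə/, /p/ → /pə/, /j/ → /jə/.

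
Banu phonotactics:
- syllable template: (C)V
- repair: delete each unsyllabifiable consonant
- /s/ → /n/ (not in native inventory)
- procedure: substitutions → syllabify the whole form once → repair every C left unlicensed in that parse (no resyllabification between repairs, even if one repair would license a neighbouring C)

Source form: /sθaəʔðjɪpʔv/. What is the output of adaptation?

θaəjɪ

Substitution: /s/ → /n/, giving /nθaəʔðjɪpʔv/.
Under (C)V, the unsyllabifiable consonants are /n/, /ʔ/, /ð/, /p/, /ʔ/, /v/ (no codas are permitted; onsets are limited to one consonant).
Deleting the stranded consonants removes /n/, /ʔ/, /ð/, /p/, /ʔ/, /v/.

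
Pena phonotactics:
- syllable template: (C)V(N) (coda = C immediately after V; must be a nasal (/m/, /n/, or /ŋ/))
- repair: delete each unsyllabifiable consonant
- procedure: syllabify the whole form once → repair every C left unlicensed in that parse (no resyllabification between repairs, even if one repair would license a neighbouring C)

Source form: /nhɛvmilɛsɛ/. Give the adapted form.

hɛmilɛsɛ

Under (C)V(N), the unsyllabifiable consonants are /n/, /v/ (only a nasal (/m/, /n/, or /ŋ/) is licensed in coda position; onsets are limited to one consonant).
Deletion applies to /n/, /v/.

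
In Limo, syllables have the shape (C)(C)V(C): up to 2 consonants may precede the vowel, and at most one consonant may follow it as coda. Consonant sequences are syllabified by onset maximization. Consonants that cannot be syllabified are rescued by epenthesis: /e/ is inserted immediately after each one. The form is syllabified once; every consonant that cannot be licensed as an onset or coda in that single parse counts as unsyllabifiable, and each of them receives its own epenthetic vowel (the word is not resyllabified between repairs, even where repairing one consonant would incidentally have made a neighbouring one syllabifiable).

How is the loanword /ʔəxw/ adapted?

Under (C)(C)V(C), the unsyllabifiable consonants are /w/ (at most one coda consonant is licensed; onsets may contain at most 2 consonants).
Each unlicensed consonant becomes the onset of a new syllable: /w/ → /we/.

ʔəxwe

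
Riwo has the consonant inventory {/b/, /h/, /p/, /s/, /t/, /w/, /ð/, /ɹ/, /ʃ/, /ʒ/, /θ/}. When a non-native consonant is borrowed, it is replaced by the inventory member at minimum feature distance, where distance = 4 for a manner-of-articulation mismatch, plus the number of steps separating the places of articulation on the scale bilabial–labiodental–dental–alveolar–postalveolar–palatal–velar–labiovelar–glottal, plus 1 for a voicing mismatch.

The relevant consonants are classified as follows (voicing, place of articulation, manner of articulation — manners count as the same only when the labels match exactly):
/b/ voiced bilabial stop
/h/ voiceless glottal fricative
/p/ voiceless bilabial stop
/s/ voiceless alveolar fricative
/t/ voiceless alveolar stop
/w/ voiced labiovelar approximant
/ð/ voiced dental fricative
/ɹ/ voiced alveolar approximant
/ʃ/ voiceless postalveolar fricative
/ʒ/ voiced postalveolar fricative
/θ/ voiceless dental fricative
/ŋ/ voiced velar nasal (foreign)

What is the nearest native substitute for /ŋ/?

/w/ is closest: manner differs (nasal→approximant, +4), place distance 1 (velar→labiovelar), same voicing; total 5. Next closest is /ʒ/ at distance 6.

w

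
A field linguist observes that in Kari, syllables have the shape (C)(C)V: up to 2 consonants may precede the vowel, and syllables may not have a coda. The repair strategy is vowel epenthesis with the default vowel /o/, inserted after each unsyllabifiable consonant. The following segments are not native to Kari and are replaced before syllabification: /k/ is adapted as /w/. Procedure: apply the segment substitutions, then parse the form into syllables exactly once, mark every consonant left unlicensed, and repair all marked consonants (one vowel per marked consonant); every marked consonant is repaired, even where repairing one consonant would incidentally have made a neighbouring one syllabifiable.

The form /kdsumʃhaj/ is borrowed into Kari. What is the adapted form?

wodsumoʃhajo

Substitution: /k/ → /w/, giving /wdsumʃhaj/.
Syllabifying with onset maximization leaves /w/, /m/, /j/ stranded (no codas are permitted; onsets may contain at most 2 consonants).
Each unlicensed consonant becomes the onset of a new syllable: /w/ → /wo/, /m/ → /mo/, /j/ → /jo/.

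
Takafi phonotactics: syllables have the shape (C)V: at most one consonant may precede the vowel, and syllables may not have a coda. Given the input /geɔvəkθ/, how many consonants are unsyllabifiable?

Under (C)V, the unsyllabifiable consonants are /k/, /θ/ (no codas are permitted; onsets are limited to one consonant).

2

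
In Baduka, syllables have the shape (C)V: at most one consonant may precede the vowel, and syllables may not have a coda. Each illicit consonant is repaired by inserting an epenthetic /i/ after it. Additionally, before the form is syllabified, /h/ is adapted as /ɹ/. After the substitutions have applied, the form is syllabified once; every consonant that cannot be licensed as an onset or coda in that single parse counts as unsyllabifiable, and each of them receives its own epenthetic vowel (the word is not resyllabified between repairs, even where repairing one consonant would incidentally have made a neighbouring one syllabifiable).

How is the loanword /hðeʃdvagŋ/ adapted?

ɹiðeʃidivagiŋi

Substitution: /h/ → /ɹ/, giving /ɹðeʃdvagŋ/.
Under (C)V, the unsyllabifiable consonants are /ɹ/, /ʃ/, /d/, /g/, /ŋ/ (no codas are permitted; onsets are limited to one consonant).
Inserting the epenthetic vowel yields /ɹ/ → /ɹi/, /ʃ/ → /ʃi/, /d/ → /di/, /g/ → /gi/, /ŋ/ → /ŋi/.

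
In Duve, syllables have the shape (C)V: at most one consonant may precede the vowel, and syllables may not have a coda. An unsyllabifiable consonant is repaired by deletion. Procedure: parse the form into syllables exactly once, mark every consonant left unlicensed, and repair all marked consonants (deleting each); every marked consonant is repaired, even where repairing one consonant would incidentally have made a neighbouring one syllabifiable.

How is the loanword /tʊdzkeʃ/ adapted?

tʊke

The consonants /d/, /z/, /ʃ/ cannot be parsed into a legal (C)V syllable (no codas are permitted; onsets are limited to one consonant).
Deleting the stranded consonants removes /d/, /z/, /ʃ/.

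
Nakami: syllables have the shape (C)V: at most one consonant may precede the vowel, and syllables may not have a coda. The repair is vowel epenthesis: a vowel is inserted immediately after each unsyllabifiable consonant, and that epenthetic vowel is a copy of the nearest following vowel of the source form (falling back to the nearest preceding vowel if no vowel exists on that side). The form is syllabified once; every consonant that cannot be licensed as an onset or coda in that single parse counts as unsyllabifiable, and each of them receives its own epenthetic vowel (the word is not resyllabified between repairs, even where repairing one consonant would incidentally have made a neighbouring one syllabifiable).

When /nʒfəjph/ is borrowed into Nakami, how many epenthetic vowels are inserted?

5

The unsyllabifiable consonants are /n/, /ʒ/, /j/, /p/, /h/; each receives one epenthetic vowel.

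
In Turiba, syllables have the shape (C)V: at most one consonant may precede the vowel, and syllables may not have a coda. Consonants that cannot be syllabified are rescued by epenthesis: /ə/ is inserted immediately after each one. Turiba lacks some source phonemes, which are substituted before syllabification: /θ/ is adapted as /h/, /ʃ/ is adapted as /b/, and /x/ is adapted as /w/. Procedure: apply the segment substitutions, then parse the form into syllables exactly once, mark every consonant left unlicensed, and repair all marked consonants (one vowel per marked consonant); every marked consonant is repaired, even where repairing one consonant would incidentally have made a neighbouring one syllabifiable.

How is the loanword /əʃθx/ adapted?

Substitution: /ʃ/ → /b/, /θ/ → /h/, /x/ → /w/, giving /əbhw/.
Syllabifying with onset maximization leaves /b/, /h/, /w/ stranded (no codas are permitted; onsets are limited to one consonant).
Each unlicensed consonant becomes the onset of a new syllable: /b/ → /bə/, /h/ → /hə/, /w/ → /wə/.

əbəhəwə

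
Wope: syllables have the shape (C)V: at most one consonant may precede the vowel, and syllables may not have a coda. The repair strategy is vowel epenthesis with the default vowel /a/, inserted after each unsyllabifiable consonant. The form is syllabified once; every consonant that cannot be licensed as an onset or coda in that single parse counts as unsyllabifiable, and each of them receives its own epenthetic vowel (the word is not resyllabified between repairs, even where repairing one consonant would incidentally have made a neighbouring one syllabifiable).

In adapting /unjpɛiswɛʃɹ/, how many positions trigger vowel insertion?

5

The unsyllabifiable consonants are /n/, /j/, /s/, /ʃ/, /ɹ/; each receives one epenthetic vowel.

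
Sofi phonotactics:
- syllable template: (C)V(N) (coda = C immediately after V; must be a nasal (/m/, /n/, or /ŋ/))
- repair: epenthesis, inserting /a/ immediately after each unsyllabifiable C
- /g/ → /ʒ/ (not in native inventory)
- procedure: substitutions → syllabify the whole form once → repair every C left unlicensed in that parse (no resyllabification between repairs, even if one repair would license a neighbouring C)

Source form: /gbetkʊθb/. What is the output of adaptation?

ʒabetakʊθaba

Substitution: /g/ → /ʒ/, giving /ʒbetkʊθb/.
The consonants /ʒ/, /t/, /θ/, /b/ cannot be parsed into a legal (C)V(N) syllable (only a nasal (/m/, /n/, or /ŋ/) is licensed in coda position; onsets are limited to one consonant).
Epenthesis after each stranded consonant: /ʒ/ → /ʒa/, /t/ → /ta/, /θ/ → /θa/, /b/ → /ba/.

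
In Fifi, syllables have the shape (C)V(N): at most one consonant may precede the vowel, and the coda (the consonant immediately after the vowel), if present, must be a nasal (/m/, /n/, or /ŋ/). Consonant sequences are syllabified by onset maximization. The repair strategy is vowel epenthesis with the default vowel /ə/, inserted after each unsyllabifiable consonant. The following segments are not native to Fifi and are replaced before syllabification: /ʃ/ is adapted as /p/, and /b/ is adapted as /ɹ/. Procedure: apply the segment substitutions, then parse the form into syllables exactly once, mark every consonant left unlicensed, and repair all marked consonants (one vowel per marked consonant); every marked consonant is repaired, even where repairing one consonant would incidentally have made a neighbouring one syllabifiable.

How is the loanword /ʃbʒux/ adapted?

Substitution: /ʃ/ → /p/, /b/ → /ɹ/, giving /pɹʒux/.
Syllabifying with onset maximization leaves /p/, /ɹ/, /x/ stranded (only a nasal (/m/, /n/, or /ŋ/) is licensed in coda position; onsets are limited to one consonant).
Each unlicensed consonant becomes the onset of a new syllable: /p/ → /pə/, /ɹ/ → /ɹə/, /x/ → /xə/.

pəɹəʒuxə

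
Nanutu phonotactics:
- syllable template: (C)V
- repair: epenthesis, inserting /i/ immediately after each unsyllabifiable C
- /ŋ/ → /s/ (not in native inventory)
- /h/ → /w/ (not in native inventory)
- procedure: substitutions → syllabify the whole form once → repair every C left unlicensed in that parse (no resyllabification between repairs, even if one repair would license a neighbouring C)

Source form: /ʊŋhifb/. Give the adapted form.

Substitution: /ŋ/ → /s/, /h/ → /w/, giving /ʊswifb/.
Syllabifying with onset maximization leaves /s/, /f/, /b/ stranded (no codas are permitted; onsets are limited to one consonant).
Each unlicensed consonant becomes the onset of a new syllable: /s/ → /si/, /f/ → /fi/, /b/ → /bi/.

ʊsiwifibi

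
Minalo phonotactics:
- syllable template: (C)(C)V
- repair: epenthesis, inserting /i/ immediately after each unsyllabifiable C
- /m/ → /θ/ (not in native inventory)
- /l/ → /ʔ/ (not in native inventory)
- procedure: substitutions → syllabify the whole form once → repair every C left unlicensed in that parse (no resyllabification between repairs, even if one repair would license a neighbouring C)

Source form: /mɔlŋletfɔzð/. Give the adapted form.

Substitution: /m/ → /θ/, /l/ → /ʔ/, giving /θɔʔŋʔetfɔzð/.
The consonants /ʔ/, /z/, /ð/ cannot be parsed into a legal (C)(C)V syllable (no codas are permitted; onsets may contain at most 2 consonants).
Inserting the epenthetic vowel yields /ʔ/ → /ʔi/, /z/ → /zi/, /ð/ → /ði/.

θɔʔiŋʔetfɔziði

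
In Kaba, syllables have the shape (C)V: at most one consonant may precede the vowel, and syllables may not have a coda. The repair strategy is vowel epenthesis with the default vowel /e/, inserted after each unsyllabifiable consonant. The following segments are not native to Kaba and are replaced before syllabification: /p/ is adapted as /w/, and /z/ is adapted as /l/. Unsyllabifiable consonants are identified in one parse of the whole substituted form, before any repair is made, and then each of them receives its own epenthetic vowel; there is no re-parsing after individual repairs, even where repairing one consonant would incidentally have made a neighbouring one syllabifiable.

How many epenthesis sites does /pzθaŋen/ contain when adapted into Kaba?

3

After substitution the input is /wlθaŋen/.
The unsyllabifiable consonants are /w/, /l/, /n/; each receives one epenthetic vowel.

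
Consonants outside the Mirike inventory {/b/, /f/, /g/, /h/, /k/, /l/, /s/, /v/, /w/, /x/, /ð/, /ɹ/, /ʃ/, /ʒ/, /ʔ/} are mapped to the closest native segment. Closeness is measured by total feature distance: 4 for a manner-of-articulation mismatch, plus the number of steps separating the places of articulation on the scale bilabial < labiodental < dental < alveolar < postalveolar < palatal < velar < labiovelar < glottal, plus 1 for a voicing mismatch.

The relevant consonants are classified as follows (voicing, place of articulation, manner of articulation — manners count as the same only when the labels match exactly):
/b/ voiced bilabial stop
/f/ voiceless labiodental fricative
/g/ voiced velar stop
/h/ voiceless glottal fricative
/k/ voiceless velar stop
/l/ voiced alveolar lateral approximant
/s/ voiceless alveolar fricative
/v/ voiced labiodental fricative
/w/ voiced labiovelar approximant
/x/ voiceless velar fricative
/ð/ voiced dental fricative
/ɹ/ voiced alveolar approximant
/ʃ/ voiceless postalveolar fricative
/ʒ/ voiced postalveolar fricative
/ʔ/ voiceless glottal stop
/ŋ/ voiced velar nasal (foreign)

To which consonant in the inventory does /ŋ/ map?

/g/ is closest: manner differs (nasal→stop, +4), place distance 0 (velar→velar), same voicing; total 4. Next closest is /k/ at distance 5.

g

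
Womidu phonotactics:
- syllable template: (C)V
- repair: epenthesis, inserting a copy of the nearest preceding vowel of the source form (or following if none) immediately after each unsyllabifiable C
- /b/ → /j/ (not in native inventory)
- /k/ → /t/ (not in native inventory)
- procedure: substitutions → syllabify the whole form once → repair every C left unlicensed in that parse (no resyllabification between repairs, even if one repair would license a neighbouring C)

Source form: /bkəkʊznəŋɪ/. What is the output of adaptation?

Substitution: /b/ → /j/, /k/ → /t/, giving /jtətʊznəŋɪ/.
The consonants /j/, /z/ cannot be parsed into a legal (C)V syllable (no codas are permitted; onsets are limited to one consonant).
Inserting the epenthetic vowel yields /j/ → /jə/, /z/ → /zʊ/.

jətətʊzʊnəŋɪ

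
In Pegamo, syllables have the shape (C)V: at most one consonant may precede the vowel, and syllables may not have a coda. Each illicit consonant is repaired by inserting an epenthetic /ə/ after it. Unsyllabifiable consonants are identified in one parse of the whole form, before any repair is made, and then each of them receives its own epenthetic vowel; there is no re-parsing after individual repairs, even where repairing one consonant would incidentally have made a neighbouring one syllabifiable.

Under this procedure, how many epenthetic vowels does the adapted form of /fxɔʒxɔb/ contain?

The unsyllabifiable consonants are /f/, /ʒ/, /b/; each receives one epenthetic vowel.

3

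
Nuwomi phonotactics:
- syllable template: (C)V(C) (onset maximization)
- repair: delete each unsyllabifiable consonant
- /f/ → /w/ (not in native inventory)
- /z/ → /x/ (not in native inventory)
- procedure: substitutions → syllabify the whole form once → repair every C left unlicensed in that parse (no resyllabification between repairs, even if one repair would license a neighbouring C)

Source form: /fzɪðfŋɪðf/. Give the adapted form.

xɪðŋɪð

Substitution: /f/ → /w/, /z/ → /x/, giving /wxɪðwŋɪðw/.
The consonants /w/, /w/, /w/ cannot be parsed into a legal (C)V(C) syllable (at most one coda consonant is licensed; onsets are limited to one consonant).
Deletion applies to /w/, /w/, /w/.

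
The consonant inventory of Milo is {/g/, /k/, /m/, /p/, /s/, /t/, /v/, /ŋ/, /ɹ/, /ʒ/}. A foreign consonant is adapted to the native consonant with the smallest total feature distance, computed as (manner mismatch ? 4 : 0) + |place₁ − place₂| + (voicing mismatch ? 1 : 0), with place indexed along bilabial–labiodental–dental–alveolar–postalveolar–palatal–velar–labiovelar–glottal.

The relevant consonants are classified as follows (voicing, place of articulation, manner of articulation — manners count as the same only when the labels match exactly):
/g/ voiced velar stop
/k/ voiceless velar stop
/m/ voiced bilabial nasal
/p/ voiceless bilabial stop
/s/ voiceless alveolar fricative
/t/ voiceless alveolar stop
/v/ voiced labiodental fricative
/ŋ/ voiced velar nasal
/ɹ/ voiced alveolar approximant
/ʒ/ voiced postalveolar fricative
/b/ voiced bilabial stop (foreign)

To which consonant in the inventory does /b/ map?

/p/ is closest: same manner (stop), place distance 0 (bilabial→bilabial), voicing differs (+1); total 1. Next closest is /m/ at distance 4.

p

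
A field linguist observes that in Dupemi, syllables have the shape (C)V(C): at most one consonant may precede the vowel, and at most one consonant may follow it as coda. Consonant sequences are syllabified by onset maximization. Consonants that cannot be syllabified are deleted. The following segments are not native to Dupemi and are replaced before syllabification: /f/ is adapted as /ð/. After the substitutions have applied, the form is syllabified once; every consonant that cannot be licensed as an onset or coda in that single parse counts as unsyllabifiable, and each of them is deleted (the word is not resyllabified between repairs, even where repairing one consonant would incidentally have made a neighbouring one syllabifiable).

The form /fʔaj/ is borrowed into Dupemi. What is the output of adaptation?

ʔaj

Substitution: /f/ → /ð/, giving /ðʔaj/.
Under (C)V(C), the unsyllabifiable consonants are /ð/ (at most one coda consonant is licensed; onsets are limited to one consonant).
Deleting the stranded consonants removes /ð/.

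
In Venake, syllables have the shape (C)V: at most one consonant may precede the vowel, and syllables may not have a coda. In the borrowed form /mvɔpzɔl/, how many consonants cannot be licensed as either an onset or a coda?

3

Under (C)V, the unsyllabifiable consonants are /m/, /p/, /l/ (no codas are permitted; onsets are limited to one consonant).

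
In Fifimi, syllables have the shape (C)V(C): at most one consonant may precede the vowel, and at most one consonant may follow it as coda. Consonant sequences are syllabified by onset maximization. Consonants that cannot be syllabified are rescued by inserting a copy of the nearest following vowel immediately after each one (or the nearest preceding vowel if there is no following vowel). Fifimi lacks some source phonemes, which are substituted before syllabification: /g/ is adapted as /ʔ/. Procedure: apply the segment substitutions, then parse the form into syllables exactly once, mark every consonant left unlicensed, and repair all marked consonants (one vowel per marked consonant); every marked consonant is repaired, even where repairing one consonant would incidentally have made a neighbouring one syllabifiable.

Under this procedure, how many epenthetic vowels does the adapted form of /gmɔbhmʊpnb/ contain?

After substitution the input is /ʔmɔbhmʊpnb/.
The unsyllabifiable consonants are /ʔ/, /h/, /n/, /b/; each receives one epenthetic vowel.

4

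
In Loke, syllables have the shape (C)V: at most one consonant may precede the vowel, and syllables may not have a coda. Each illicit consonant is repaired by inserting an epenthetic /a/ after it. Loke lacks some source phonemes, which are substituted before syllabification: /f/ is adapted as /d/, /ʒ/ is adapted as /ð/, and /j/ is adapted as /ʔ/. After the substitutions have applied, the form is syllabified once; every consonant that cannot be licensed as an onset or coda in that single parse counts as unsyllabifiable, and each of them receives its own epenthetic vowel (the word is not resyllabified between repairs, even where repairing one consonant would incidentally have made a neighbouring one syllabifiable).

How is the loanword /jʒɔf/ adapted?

ʔaðɔda

Substitution: /j/ → /ʔ/, /ʒ/ → /ð/, /f/ → /d/, giving /ʔðɔd/.
The consonants /ʔ/, /d/ cannot be parsed into a legal (C)V syllable (no codas are permitted; onsets are limited to one consonant).
Inserting the epenthetic vowel yields /ʔ/ → /ʔa/, /d/ → /da/.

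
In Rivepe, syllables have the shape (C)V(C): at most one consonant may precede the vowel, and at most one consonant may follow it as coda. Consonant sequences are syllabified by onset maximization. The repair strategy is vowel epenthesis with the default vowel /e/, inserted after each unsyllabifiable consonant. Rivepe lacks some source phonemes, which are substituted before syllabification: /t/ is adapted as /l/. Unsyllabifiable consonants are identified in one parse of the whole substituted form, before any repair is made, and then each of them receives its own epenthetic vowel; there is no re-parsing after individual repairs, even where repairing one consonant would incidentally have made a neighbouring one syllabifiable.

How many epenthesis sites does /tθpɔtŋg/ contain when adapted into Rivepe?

4

After substitution the input is /lθpɔlŋg/.
The unsyllabifiable consonants are /l/, /θ/, /ŋ/, /g/; each receives one epenthetic vowel.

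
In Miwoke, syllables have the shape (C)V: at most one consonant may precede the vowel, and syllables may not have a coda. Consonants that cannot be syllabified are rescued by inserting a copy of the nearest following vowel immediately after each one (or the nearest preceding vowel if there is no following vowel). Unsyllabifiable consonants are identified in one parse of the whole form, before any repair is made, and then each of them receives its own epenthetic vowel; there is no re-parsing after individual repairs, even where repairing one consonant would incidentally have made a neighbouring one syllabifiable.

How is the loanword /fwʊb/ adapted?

fʊwʊbʊ

Under (C)V, the unsyllabifiable consonants are /f/, /b/ (no codas are permitted; onsets are limited to one consonant).
Inserting the epenthetic vowel yields /f/ → /fʊ/, /b/ → /bʊ/.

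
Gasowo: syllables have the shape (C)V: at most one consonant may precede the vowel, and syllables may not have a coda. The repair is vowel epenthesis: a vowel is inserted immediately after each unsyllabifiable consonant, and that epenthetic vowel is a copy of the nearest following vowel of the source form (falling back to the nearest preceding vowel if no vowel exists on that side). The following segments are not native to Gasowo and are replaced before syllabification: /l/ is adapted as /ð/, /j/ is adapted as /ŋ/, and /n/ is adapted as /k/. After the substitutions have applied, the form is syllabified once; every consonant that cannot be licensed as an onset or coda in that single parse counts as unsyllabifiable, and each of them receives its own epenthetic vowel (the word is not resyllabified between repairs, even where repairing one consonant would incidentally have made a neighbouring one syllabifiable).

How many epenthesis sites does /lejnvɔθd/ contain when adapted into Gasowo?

After substitution the input is /ðeŋkvɔθd/.
The unsyllabifiable consonants are /ŋ/, /k/, /θ/, /d/; each receives one epenthetic vowel.

4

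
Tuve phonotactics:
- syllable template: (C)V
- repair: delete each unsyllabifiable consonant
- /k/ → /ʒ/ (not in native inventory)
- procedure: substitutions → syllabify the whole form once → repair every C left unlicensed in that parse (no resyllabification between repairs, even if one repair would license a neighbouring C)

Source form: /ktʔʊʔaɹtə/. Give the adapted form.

ʔʊʔatə

Substitution: /k/ → /ʒ/, giving /ʒtʔʊʔaɹtə/.
The consonants /ʒ/, /t/, /ɹ/ cannot be parsed into a legal (C)V syllable (no codas are permitted; onsets are limited to one consonant).
Deletion applies to /ʒ/, /t/, /ɹ/.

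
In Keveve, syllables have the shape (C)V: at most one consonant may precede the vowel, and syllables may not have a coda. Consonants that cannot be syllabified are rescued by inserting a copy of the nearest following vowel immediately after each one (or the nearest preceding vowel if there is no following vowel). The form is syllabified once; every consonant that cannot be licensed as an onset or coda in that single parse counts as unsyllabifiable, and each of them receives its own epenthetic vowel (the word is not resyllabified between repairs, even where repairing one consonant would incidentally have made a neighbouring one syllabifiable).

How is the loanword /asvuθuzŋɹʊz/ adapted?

asuvuθuzʊŋʊɹʊzʊ

Syllabifying with onset maximization leaves /s/, /z/, /ŋ/, /z/ stranded (no codas are permitted; onsets are limited to one consonant).
Each unlicensed consonant becomes the onset of a new syllable: /s/ → /su/, /z/ → /zʊ/, /ŋ/ → /ŋʊ/, /z/ → /zʊ/.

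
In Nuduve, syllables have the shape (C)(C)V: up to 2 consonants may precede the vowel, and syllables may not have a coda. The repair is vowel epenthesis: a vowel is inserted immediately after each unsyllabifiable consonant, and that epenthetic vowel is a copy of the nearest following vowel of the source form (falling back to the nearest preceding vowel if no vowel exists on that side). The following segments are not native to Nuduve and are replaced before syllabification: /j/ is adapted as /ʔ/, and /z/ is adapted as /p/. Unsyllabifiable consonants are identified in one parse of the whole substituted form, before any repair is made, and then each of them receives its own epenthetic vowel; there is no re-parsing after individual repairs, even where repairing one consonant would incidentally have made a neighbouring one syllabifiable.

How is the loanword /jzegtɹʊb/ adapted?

Substitution: /j/ → /ʔ/, /z/ → /p/, giving /ʔpegtɹʊb/.
Syllabifying with onset maximization leaves /g/, /b/ stranded (no codas are permitted; onsets may contain at most 2 consonants).
Epenthesis after each stranded consonant: /g/ → /gʊ/, /b/ → /bʊ/.

ʔpegʊtɹʊbʊ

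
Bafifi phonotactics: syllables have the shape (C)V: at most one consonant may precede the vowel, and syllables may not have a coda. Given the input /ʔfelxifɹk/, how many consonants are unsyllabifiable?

5

Syllabifying with onset maximization leaves /ʔ/, /l/, /f/, /ɹ/, /k/ stranded (no codas are permitted; onsets are limited to one consonant).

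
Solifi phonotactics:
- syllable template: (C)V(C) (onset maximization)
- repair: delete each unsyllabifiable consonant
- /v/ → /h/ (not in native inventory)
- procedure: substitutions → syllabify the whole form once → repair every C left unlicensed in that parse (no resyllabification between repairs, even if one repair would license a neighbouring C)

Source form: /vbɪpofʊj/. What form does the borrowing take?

bɪpofʊj

Substitution: /v/ → /h/, giving /hbɪpofʊj/.
Under (C)V(C), the unsyllabifiable consonants are /h/ (at most one coda consonant is licensed; onsets are limited to one consonant).
Deletion applies to /h/.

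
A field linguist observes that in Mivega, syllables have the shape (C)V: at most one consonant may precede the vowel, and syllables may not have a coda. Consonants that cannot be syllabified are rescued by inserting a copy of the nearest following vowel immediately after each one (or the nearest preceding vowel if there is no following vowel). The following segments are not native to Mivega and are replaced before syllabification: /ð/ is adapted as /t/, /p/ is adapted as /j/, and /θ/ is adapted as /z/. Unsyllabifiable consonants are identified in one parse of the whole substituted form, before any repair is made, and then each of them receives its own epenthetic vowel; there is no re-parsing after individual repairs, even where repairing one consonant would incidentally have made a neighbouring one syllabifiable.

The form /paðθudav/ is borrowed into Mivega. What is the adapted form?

Substitution: /p/ → /j/, /ð/ → /t/, /θ/ → /z/, giving /jatzudav/.
The consonants /t/, /v/ cannot be parsed into a legal (C)V syllable (no codas are permitted; onsets are limited to one consonant).
Inserting the epenthetic vowel yields /t/ → /tu/, /v/ → /va/.

jatuzudava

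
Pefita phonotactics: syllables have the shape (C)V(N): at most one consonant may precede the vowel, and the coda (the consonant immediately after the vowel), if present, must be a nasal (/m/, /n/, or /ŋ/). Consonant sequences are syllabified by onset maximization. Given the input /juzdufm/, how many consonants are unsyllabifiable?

3

Syllabifying with onset maximization leaves /z/, /f/, /m/ stranded (only a nasal (/m/, /n/, or /ŋ/) is licensed in coda position; onsets are limited to one consonant).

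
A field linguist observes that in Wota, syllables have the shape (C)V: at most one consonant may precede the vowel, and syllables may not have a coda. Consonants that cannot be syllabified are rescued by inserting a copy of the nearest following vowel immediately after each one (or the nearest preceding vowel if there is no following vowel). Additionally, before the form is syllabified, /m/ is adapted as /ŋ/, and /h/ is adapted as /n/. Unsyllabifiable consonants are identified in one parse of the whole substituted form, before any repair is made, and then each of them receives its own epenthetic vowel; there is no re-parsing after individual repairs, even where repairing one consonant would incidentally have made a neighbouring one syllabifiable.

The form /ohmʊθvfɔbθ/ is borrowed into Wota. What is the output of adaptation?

Substitution: /h/ → /n/, /m/ → /ŋ/, giving /onŋʊθvfɔbθ/.
Syllabifying with onset maximization leaves /n/, /θ/, /v/, /b/, /θ/ stranded (no codas are permitted; onsets are limited to one consonant).
Inserting the epenthetic vowel yields /n/ → /nʊ/, /θ/ → /θɔ/, /v/ → /vɔ/, /b/ → /bɔ/, /θ/ → /θɔ/.

onʊŋʊθɔvɔfɔbɔθɔ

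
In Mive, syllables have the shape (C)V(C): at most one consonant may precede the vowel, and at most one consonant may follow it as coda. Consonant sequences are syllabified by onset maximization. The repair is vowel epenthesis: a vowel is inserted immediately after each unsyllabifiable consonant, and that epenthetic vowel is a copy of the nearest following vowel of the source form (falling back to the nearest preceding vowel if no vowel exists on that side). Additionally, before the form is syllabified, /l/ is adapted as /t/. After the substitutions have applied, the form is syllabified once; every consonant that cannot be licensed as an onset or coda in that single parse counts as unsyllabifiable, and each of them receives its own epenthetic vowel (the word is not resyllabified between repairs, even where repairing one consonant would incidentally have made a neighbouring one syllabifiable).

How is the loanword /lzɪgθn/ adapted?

Substitution: /l/ → /t/, giving /tzɪgθn/.
Under (C)V(C), the unsyllabifiable consonants are /t/, /θ/, /n/ (at most one coda consonant is licensed; onsets are limited to one consonant).
Inserting the epenthetic vowel yields /t/ → /tɪ/, /θ/ → /θɪ/, /n/ → /nɪ/.

tɪzɪgθɪnɪ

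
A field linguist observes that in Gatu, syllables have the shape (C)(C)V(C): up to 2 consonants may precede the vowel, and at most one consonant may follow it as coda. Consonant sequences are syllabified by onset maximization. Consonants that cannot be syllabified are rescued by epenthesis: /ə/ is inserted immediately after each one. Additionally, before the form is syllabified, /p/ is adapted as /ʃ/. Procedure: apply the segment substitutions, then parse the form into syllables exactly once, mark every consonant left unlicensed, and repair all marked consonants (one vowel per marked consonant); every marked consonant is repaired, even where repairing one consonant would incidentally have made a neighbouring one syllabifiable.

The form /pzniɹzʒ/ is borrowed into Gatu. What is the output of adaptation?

Substitution: /p/ → /ʃ/, giving /ʃzniɹzʒ/.
Under (C)(C)V(C), the unsyllabifiable consonants are /ʃ/, /z/, /ʒ/ (at most one coda consonant is licensed; onsets may contain at most 2 consonants).
Inserting the epenthetic vowel yields /ʃ/ → /ʃə/, /z/ → /zə/, /ʒ/ → /ʒə/.

ʃəzniɹzəʒə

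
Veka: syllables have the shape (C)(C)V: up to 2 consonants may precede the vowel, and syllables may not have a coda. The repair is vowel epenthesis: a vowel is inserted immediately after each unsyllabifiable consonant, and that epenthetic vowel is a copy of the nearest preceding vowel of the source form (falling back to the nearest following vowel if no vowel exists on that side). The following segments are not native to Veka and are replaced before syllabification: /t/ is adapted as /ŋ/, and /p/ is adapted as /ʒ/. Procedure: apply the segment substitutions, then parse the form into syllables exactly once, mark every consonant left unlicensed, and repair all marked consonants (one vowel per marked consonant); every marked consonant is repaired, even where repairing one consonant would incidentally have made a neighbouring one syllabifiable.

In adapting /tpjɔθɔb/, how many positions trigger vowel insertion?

2

After substitution the input is /ŋʒjɔθɔb/.
The unsyllabifiable consonants are /ŋ/, /b/; each receives one epenthetic vowel.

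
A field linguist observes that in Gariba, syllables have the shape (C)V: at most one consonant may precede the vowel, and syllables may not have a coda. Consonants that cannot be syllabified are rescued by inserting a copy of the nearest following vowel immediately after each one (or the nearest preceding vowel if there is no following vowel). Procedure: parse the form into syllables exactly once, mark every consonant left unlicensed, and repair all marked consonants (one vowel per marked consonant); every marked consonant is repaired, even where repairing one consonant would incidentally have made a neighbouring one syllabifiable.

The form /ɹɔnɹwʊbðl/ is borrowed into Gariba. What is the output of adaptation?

ɹɔnʊɹʊwʊbʊðʊlʊ

The consonants /n/, /ɹ/, /b/, /ð/, /l/ cannot be parsed into a legal (C)V syllable (no codas are permitted; onsets are limited to one consonant).
Each unlicensed consonant becomes the onset of a new syllable: /n/ → /nʊ/, /ɹ/ → /ɹʊ/, /b/ → /bʊ/, /ð/ → /ðʊ/, /l/ → /lʊ/.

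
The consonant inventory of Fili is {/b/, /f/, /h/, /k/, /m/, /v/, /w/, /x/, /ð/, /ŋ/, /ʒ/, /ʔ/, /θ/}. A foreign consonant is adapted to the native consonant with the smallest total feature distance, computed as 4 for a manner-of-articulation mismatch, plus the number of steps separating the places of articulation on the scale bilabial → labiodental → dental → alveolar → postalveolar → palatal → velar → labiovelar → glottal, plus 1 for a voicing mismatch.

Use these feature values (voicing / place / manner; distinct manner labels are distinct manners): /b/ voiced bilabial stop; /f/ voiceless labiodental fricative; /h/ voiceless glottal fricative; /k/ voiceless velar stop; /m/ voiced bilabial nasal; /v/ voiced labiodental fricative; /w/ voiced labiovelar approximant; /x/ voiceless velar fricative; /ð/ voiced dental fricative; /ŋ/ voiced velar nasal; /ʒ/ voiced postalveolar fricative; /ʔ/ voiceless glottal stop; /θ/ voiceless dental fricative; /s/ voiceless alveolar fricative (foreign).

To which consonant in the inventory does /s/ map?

θ

/θ/ is closest: same manner (fricative), place distance 1 (alveolar→dental), same voicing; total 1. Next closest is /f/ at distance 2.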